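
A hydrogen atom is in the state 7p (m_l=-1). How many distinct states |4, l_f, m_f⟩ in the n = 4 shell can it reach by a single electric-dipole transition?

4

E1 requires Δl = ±1, so l_f ∈ {0, 2}; with 0 ≤ l_f ≤ n_f−1 = 3, the allowed l_f values are {0, 2}.
For l_f = 0: m_f ∈ {m_i−1, m_i, m_i+1} ∩ [−0, 0] = {0} → 1 state.
For l_f = 2: m_f ∈ {m_i−1, m_i, m_i+1} ∩ [−2, 2] = {-2, -1, 0} → 3 states.
Total: 4.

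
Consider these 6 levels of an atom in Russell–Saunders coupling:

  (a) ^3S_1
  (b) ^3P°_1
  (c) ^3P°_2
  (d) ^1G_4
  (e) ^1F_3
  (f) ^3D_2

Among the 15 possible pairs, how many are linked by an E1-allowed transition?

(a)–(b): allowed.
(a)–(c): allowed.
(a)–(d): forbidden (parity, ΔS, ΔL, ΔJ).
(a)–(e): forbidden (parity, ΔS, ΔL, ΔJ).
(a)–(f): forbidden (parity, ΔL).
(b)–(c): forbidden (parity).
(b)–(d): forbidden (ΔS, ΔL, ΔJ).
(b)–(e): forbidden (ΔS, ΔL, ΔJ).
(b)–(f): allowed.
(c)–(d): forbidden (ΔS, ΔL, ΔJ).
(c)–(e): forbidden (ΔS, ΔL).
(c)–(f): allowed.
(d)–(e): forbidden (parity).
(d)–(f): forbidden (parity, ΔS, ΔL, ΔJ).
(e)–(f): forbidden (parity, ΔS).
Allowed pairs: 4 of 15.

4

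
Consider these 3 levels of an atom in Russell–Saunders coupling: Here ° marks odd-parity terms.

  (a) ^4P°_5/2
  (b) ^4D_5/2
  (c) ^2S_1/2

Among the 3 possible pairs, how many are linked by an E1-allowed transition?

(a)–(b): allowed.
(a)–(c): forbidden (ΔS, ΔJ).
(b)–(c): forbidden (parity, ΔS, ΔL, ΔJ).
Allowed pairs: 1 of 3.

1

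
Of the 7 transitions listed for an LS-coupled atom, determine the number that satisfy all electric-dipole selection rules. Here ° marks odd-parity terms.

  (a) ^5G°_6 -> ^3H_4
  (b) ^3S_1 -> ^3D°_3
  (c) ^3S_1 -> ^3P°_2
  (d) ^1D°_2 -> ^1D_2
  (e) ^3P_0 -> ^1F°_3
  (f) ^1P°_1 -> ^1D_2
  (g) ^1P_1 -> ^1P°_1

4

(a) forbidden (ΔS, ΔJ fail)
(b) forbidden (ΔL, ΔJ fail)
(c) allowed
(d) allowed
(e) forbidden (ΔS, ΔL, ΔJ fail)
(f) allowed
(g) allowed
Total allowed: 4 of 7.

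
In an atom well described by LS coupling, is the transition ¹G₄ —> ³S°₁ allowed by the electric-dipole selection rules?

Reading off the term symbols: S 0→1, L 4→0, J 4→1, parity even→odd.
Parity must change: even → odd — passes.
ΔS = 0: S: 0 → 1 — fails.
ΔL = 0, ±1 (not L=0↔0): L: 4 → 0, ΔL = -4 — fails.
ΔJ = 0, ±1 (not J=0↔0): J: 4 → 1, ΔJ = -3 — fails.
Rule(s) violated: ΔS, ΔL, ΔJ.

forbidden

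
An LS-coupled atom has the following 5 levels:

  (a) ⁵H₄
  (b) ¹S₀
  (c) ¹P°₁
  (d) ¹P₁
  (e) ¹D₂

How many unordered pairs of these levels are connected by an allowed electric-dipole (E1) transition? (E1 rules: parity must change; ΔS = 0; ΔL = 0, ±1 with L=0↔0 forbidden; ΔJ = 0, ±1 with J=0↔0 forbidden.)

(a)–(b): forbidden (parity, ΔS, ΔL, ΔJ).
(a)–(c): forbidden (ΔS, ΔL, ΔJ).
(a)–(d): forbidden (parity, ΔS, ΔL, ΔJ).
(a)–(e): forbidden (parity, ΔS, ΔL, ΔJ).
(b)–(c): allowed.
(b)–(d): forbidden (parity).
(b)–(e): forbidden (parity, ΔL, ΔJ).
(c)–(d): allowed.
(c)–(e): allowed.
(d)–(e): forbidden (parity).
Allowed pairs: 3 of 10.

3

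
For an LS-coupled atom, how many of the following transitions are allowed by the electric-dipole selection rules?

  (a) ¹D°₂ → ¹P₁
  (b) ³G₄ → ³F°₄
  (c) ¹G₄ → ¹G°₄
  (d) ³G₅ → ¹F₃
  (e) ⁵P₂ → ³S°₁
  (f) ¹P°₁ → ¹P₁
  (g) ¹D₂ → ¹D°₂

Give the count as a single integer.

5

(a) allowed
(b) allowed
(c) allowed
(d) forbidden (parity, ΔS, ΔJ fail)
(e) forbidden (ΔS fails)
(f) allowed
(g) allowed
Total allowed: 5 of 7.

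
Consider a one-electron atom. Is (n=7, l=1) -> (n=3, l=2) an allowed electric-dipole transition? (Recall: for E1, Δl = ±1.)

Δl = 2 − 1 = +1; the E1 rule Δl = ±1 is satisfied.
All E1 selection rules are satisfied.

allowed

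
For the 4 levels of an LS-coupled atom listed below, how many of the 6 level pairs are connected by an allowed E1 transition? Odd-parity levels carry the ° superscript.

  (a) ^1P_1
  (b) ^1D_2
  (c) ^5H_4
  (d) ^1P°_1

2

(a)–(b): forbidden (parity).
(a)–(c): forbidden (parity, ΔS, ΔL, ΔJ).
(a)–(d): allowed.
(b)–(c): forbidden (parity, ΔS, ΔL, ΔJ).
(b)–(d): allowed.
(c)–(d): forbidden (ΔS, ΔL, ΔJ).
Allowed pairs: 2 of 6.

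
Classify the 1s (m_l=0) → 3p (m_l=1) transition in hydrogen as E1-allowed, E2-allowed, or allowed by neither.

Δl = 1 − 0 = +1; l_i + l_f = 1.
Δm_l = +1.
E1 (Δl = ±1, |Δm_l| ≤ 1): satisfied.
E2 (Δl = 0,±2, l_i+l_f ≥ 2, |Δm_l| ≤ 2): not satisfied.

E1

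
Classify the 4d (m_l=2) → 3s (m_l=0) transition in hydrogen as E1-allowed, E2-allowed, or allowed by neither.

Δl = 0 − 2 = -2; l_i + l_f = 2.
Δm_l = -2.
E1 (Δl = ±1, |Δm_l| ≤ 1): not satisfied.
E2 (Δl = 0,±2, l_i+l_f ≥ 2, |Δm_l| ≤ 2): satisfied.

E2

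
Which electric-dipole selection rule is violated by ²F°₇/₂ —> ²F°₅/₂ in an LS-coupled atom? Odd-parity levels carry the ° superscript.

Initial level: S=1/2, L=3, J=7/2, parity odd. Final level: S=1/2, L=3, J=5/2, parity odd.
Parity must change: odd → odd — violated.
ΔS = 0: S: 1/2 → 1/2 — satisfied.
ΔL = 0, ±1 (not L=0↔0): L: 3 → 3, ΔL = +0 — satisfied.
ΔJ = 0, ±1 (not J=0↔0): J: 7/2 → 5/2, ΔJ = -1 — satisfied.

parity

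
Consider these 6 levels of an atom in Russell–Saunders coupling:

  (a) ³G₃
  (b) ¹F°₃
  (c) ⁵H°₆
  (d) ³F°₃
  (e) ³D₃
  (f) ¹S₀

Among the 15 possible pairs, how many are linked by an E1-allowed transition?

(a)–(b): forbidden (ΔS).
(a)–(c): forbidden (ΔS, ΔJ).
(a)–(d): allowed.
(a)–(e): forbidden (parity, ΔL).
(a)–(f): forbidden (parity, ΔS, ΔL, ΔJ).
(b)–(c): forbidden (parity, ΔS, ΔL, ΔJ).
(b)–(d): forbidden (parity, ΔS).
(b)–(e): forbidden (ΔS).
(b)–(f): forbidden (ΔL, ΔJ).
(c)–(d): forbidden (parity, ΔS, ΔL, ΔJ).
(c)–(e): forbidden (ΔS, ΔL, ΔJ).
(c)–(f): forbidden (ΔS, ΔL, ΔJ).
(d)–(e): allowed.
(d)–(f): forbidden (ΔS, ΔL, ΔJ).
(e)–(f): forbidden (parity, ΔS, ΔL, ΔJ).
Allowed pairs: 2 of 15.

2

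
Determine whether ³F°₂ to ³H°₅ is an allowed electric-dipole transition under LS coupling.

Parity must change: odd → odd — violated.
ΔS = 0: S: 1 → 1 — satisfied.
ΔL = 0, ±1 (not L=0↔0): L: 3 → 5, ΔL = +2 — violated.
ΔJ = 0, ±1 (not J=0↔0): J: 2 → 5, ΔJ = +3 — violated.
Rule(s) violated: parity, ΔL, ΔJ.

forbidden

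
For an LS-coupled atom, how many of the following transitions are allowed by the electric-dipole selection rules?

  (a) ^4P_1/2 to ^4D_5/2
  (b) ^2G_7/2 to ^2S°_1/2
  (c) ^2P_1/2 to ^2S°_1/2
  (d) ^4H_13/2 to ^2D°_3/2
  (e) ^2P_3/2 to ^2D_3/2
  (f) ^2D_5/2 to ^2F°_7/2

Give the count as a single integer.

(a) forbidden (parity, ΔJ fail)
(b) forbidden (ΔL, ΔJ fail)
(c) allowed
(d) forbidden (ΔS, ΔL, ΔJ fail)
(e) forbidden (parity fails)
(f) allowed
Total allowed: 2 of 6.

2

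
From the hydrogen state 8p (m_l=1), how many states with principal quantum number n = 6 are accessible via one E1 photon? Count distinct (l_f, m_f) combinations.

E1 requires Δl = ±1, so l_f ∈ {0, 2}; with 0 ≤ l_f ≤ n_f−1 = 5, the allowed l_f values are {0, 2}.
For l_f = 0: m_f ∈ {m_i−1, m_i, m_i+1} ∩ [−0, 0] = {0} → 1 state.
For l_f = 2: m_f ∈ {m_i−1, m_i, m_i+1} ∩ [−2, 2] = {0, 1, 2} → 3 states.
Total: 4.

4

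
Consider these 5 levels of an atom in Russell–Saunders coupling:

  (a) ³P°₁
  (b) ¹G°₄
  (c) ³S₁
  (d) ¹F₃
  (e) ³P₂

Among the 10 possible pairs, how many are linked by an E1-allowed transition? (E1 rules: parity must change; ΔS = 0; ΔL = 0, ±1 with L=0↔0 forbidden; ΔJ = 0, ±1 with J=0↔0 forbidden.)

3

(a)–(b): forbidden (parity, ΔS, ΔL, ΔJ).
(a)–(c): allowed.
(a)–(d): forbidden (ΔS, ΔL, ΔJ).
(a)–(e): allowed.
(b)–(c): forbidden (ΔS, ΔL, ΔJ).
(b)–(d): allowed.
(b)–(e): forbidden (ΔS, ΔL, ΔJ).
(c)–(d): forbidden (parity, ΔS, ΔL, ΔJ).
(c)–(e): forbidden (parity).
(d)–(e): forbidden (parity, ΔS, ΔL).
Allowed pairs: 3 of 10.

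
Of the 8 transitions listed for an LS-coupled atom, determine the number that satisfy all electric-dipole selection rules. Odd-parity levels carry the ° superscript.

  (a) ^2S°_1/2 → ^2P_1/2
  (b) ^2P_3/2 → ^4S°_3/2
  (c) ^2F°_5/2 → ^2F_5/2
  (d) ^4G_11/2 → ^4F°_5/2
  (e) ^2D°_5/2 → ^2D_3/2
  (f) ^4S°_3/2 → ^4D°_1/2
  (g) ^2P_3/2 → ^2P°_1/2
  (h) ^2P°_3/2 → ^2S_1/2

5

(a) allowed
(b) forbidden (ΔS fails)
(c) allowed
(d) forbidden (ΔJ fails)
(e) allowed
(f) forbidden (parity, ΔL fail)
(g) allowed
(h) allowed
Total allowed: 5 of 8.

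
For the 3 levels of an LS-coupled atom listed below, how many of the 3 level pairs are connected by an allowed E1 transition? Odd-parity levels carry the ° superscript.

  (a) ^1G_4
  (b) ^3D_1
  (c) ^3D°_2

(a)–(b): forbidden (parity, ΔS, ΔL, ΔJ).
(a)–(c): forbidden (ΔS, ΔL, ΔJ).
(b)–(c): allowed.
Allowed pairs: 1 of 3.

1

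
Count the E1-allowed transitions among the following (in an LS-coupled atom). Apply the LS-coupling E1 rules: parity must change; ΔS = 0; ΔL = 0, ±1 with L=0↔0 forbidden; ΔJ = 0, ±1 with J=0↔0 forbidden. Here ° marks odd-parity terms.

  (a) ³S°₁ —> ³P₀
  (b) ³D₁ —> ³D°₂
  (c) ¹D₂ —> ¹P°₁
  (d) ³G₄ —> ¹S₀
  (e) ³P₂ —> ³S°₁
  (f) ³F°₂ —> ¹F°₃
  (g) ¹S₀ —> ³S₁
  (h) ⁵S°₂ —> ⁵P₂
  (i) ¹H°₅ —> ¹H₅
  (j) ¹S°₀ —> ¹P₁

7

(a) allowed
(b) allowed
(c) allowed
(d) forbidden (parity, ΔS, ΔL, ΔJ fail)
(e) allowed
(f) forbidden (parity, ΔS fail)
(g) forbidden (parity, ΔS, ΔL fail)
(h) allowed
(i) allowed
(j) allowed
Total allowed: 7 of 10.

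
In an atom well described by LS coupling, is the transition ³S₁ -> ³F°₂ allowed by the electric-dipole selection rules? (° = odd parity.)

forbidden

Reading off the term symbols: S 1→1, L 0→3, J 1→2, parity even→odd.
Parity must change: even → odd — ok.
ΔS = 0: S: 1 → 1 — ok.
ΔL = 0, ±1 (not L=0↔0): L: 0 → 3, ΔL = +3 — fails.
ΔJ = 0, ±1 (not J=0↔0): J: 1 → 2, ΔJ = +1 — ok.
Rule(s) violated: ΔL.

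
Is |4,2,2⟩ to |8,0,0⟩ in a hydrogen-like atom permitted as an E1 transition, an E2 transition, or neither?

E2

Δl = 0 − 2 = -2; l_i + l_f = 2.
Δm_l = -2.
E1 (Δl = ±1, |Δm_l| ≤ 1): not satisfied.
E2 (Δl = 0,±2, l_i+l_f ≥ 2, |Δm_l| ≤ 2): satisfied.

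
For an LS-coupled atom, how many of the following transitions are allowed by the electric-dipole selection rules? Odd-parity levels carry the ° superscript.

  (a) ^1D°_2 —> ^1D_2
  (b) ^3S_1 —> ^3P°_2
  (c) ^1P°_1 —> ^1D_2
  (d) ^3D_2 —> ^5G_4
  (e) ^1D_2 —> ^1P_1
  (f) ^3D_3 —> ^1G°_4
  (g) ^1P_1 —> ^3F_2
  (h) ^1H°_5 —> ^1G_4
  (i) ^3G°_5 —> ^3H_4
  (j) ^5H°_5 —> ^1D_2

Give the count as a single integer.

5

(a) allowed
(b) allowed
(c) allowed
(d) forbidden (parity, ΔS, ΔL, ΔJ fail)
(e) forbidden (parity fails)
(f) forbidden (ΔS, ΔL fail)
(g) forbidden (parity, ΔS, ΔL fail)
(h) allowed
(i) allowed
(j) forbidden (ΔS, ΔL, ΔJ fail)
Total allowed: 5 of 10.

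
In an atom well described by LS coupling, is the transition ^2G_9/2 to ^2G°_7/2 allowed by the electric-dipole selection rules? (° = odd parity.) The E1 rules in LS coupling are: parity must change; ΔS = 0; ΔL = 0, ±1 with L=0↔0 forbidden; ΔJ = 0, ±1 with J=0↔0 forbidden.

Reading off the term symbols: S 1/2→1/2, L 4→4, J 9/2→7/2, parity even→odd.
Parity must change: even → odd — ✓.
ΔS = 0: S: 1/2 → 1/2 — ✓.
ΔL = 0, ±1 (not L=0↔0): L: 4 → 4, ΔL = +0 — ✓.
ΔJ = 0, ±1 (not J=0↔0): J: 9/2 → 7/2, ΔJ = -1 — ✓.
All four E1 rules are satisfied.

allowed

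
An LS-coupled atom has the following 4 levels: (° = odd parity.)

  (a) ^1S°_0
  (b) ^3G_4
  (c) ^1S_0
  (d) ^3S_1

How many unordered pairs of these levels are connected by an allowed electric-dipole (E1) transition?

(a)–(b): forbidden (ΔS, ΔL, ΔJ).
(a)–(c): forbidden (ΔL, ΔJ).
(a)–(d): forbidden (ΔS, ΔL).
(b)–(c): forbidden (parity, ΔS, ΔL, ΔJ).
(b)–(d): forbidden (parity, ΔL, ΔJ).
(c)–(d): forbidden (parity, ΔS, ΔL).
Allowed pairs: 0 of 6.

0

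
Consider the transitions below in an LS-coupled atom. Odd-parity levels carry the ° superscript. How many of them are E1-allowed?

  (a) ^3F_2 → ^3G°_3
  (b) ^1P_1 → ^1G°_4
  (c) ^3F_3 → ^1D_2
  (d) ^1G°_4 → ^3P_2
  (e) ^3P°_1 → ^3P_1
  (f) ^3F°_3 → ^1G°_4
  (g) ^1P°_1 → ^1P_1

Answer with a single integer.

(a) allowed
(b) forbidden (ΔL, ΔJ fail)
(c) forbidden (parity, ΔS fail)
(d) forbidden (ΔS, ΔL, ΔJ fail)
(e) allowed
(f) forbidden (parity, ΔS fail)
(g) allowed
Total allowed: 3 of 7.

3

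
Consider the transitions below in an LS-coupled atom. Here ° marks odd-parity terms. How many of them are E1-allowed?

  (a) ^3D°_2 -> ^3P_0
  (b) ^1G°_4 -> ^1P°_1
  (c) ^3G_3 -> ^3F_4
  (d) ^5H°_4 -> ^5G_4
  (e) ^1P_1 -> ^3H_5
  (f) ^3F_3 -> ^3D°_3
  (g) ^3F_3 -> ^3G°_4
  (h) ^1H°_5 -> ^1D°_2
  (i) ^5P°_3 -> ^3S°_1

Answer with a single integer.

3

(a) forbidden (ΔJ fails)
(b) forbidden (parity, ΔL, ΔJ fail)
(c) forbidden (parity fails)
(d) allowed
(e) forbidden (parity, ΔS, ΔL, ΔJ fail)
(f) allowed
(g) allowed
(h) forbidden (parity, ΔL, ΔJ fail)
(i) forbidden (parity, ΔS, ΔJ fail)
Total allowed: 3 of 9.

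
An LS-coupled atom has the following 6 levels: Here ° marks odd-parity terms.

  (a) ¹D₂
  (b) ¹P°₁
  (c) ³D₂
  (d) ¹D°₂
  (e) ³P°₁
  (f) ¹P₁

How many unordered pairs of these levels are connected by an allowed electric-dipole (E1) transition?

5

(a)–(b): allowed.
(a)–(c): forbidden (parity, ΔS).
(a)–(d): allowed.
(a)–(e): forbidden (ΔS).
(a)–(f): forbidden (parity).
(b)–(c): forbidden (ΔS).
(b)–(d): forbidden (parity).
(b)–(e): forbidden (parity, ΔS).
(b)–(f): allowed.
(c)–(d): forbidden (ΔS).
(c)–(e): allowed.
(c)–(f): forbidden (parity, ΔS).
(d)–(e): forbidden (parity, ΔS).
(d)–(f): allowed.
(e)–(f): forbidden (ΔS).
Allowed pairs: 5 of 15.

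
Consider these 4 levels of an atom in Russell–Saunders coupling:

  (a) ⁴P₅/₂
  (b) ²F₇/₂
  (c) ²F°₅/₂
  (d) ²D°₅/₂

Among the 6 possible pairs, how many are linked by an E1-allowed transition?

(a)–(b): forbidden (parity, ΔS, ΔL).
(a)–(c): forbidden (ΔS, ΔL).
(a)–(d): forbidden (ΔS).
(b)–(c): allowed.
(b)–(d): allowed.
(c)–(d): forbidden (parity).
Allowed pairs: 2 of 6.

2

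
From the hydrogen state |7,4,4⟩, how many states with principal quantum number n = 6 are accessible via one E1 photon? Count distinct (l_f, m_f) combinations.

4

E1 requires Δl = ±1, so l_f ∈ {3, 5}; with 0 ≤ l_f ≤ n_f−1 = 5, the allowed l_f values are {3, 5}.
For l_f = 3: m_f ∈ {m_i−1, m_i, m_i+1} ∩ [−3, 3] = {3} → 1 state.
For l_f = 5: m_f ∈ {m_i−1, m_i, m_i+1} ∩ [−5, 5] = {3, 4, 5} → 3 states.
Total: 4.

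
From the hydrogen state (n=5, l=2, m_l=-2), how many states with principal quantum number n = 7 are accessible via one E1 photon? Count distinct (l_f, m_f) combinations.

4

E1 requires Δl = ±1, so l_f ∈ {1, 3}; with 0 ≤ l_f ≤ n_f−1 = 6, the allowed l_f values are {1, 3}.
For l_f = 1: m_f ∈ {m_i−1, m_i, m_i+1} ∩ [−1, 1] = {-1} → 1 state.
For l_f = 3: m_f ∈ {m_i−1, m_i, m_i+1} ∩ [−3, 3] = {-3, -2, -1} → 3 states.
Total: 4.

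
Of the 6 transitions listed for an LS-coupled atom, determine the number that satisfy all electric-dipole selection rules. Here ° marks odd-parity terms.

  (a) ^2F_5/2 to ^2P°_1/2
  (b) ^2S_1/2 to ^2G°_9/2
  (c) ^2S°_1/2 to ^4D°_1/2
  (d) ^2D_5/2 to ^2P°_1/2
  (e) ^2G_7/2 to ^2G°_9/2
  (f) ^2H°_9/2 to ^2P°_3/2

1

(a) forbidden (ΔL, ΔJ fail)
(b) forbidden (ΔL, ΔJ fail)
(c) forbidden (parity, ΔS, ΔL fail)
(d) forbidden (ΔJ fails)
(e) allowed
(f) forbidden (parity, ΔL, ΔJ fail)
Total allowed: 1 of 6.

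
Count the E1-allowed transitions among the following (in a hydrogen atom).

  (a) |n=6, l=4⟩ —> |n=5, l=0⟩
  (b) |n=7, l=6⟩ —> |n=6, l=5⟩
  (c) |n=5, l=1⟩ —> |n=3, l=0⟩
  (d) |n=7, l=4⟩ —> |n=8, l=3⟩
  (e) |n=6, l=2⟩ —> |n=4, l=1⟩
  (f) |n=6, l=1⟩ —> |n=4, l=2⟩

(a) forbidden — Δl = -4 (E1 requires Δl = ±1)
(b) allowed
(c) allowed
(d) allowed
(e) allowed
(f) allowed
Total allowed: 5 of 6.

5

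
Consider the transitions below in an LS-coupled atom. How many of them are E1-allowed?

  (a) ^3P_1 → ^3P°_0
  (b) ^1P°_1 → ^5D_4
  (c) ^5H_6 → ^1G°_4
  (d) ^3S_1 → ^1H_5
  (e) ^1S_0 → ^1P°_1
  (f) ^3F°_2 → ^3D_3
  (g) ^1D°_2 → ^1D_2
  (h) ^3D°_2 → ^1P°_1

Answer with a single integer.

(a) allowed
(b) forbidden (ΔS, ΔJ fail)
(c) forbidden (ΔS, ΔJ fail)
(d) forbidden (parity, ΔS, ΔL, ΔJ fail)
(e) allowed
(f) allowed
(g) allowed
(h) forbidden (parity, ΔS fail)
Total allowed: 4 of 8.

4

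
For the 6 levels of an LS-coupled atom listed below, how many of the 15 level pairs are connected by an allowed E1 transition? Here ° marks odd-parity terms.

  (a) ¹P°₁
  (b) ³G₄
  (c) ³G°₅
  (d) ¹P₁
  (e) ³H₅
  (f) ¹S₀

4

(a)–(b): forbidden (ΔS, ΔL, ΔJ).
(a)–(c): forbidden (parity, ΔS, ΔL, ΔJ).
(a)–(d): allowed.
(a)–(e): forbidden (ΔS, ΔL, ΔJ).
(a)–(f): allowed.
(b)–(c): allowed.
(b)–(d): forbidden (parity, ΔS, ΔL, ΔJ).
(b)–(e): forbidden (parity).
(b)–(f): forbidden (parity, ΔS, ΔL, ΔJ).
(c)–(d): forbidden (ΔS, ΔL, ΔJ).
(c)–(e): allowed.
(c)–(f): forbidden (ΔS, ΔL, ΔJ).
(d)–(e): forbidden (parity, ΔS, ΔL, ΔJ).
(d)–(f): forbidden (parity).
(e)–(f): forbidden (parity, ΔS, ΔL, ΔJ).
Allowed pairs: 4 of 15.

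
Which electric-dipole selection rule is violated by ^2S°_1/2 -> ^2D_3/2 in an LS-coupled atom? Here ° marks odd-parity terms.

the ΔL = 0, ±1 rule

Reading off the term symbols: S 1/2→1/2, L 0→2, J 1/2→3/2, parity odd→even.
Parity must change: odd → even — satisfied.
ΔS = 0: S: 1/2 → 1/2 — satisfied.
ΔL = 0, ±1 (not L=0↔0): L: 0 → 2, ΔL = +2 — violated.
ΔJ = 0, ±1 (not J=0↔0): J: 1/2 → 3/2, ΔJ = +1 — satisfied.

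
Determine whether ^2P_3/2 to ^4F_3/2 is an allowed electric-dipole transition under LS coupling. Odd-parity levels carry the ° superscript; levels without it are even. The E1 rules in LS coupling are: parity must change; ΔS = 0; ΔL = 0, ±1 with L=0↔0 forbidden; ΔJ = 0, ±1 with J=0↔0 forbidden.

forbidden

Initial level: S=1/2, L=1, J=3/2, parity even. Final level: S=3/2, L=3, J=3/2, parity even.
Parity must change: even → even — fails.
ΔS = 0: S: 1/2 → 3/2 — fails.
ΔL = 0, ±1 (not L=0↔0): L: 1 → 3, ΔL = +2 — fails.
ΔJ = 0, ±1 (not J=0↔0): J: 3/2 → 3/2, ΔJ = +0 — ok.
Rule(s) violated: parity, ΔS, ΔL.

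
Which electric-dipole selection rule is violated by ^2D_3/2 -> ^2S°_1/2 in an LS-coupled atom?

Reading off the term symbols: S 1/2→1/2, L 2→0, J 3/2→1/2, parity even→odd.
Parity must change: even → odd — passes.
ΔS = 0: S: 1/2 → 1/2 — passes.
ΔL = 0, ±1 (not L=0↔0): L: 2 → 0, ΔL = -2 — fails.
ΔJ = 0, ±1 (not J=0↔0): J: 3/2 → 1/2, ΔJ = -1 — passes.

the ΔL = 0, ±1 rule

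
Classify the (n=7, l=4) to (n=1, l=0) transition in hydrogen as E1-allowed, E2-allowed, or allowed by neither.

neither

Δl = 0 − 4 = -4; l_i + l_f = 4.
E1 (Δl = ±1): not satisfied.
E2 (Δl = 0,±2, l_i+l_f ≥ 2): not satisfied.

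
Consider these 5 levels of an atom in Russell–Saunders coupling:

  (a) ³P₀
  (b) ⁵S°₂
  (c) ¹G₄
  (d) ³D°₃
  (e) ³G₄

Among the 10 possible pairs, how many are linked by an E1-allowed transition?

0

(a)–(b): forbidden (ΔS, ΔJ).
(a)–(c): forbidden (parity, ΔS, ΔL, ΔJ).
(a)–(d): forbidden (ΔJ).
(a)–(e): forbidden (parity, ΔL, ΔJ).
(b)–(c): forbidden (ΔS, ΔL, ΔJ).
(b)–(d): forbidden (parity, ΔS, ΔL).
(b)–(e): forbidden (ΔS, ΔL, ΔJ).
(c)–(d): forbidden (ΔS, ΔL).
(c)–(e): forbidden (parity, ΔS).
(d)–(e): forbidden (ΔL).
Allowed pairs: 0 of 10.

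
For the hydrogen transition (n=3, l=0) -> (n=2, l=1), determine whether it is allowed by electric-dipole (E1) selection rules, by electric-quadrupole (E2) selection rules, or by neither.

Δl = 1 − 0 = +1; l_i + l_f = 1.
E1 (Δl = ±1): satisfied.
E2 (Δl = 0,±2, l_i+l_f ≥ 2): not satisfied.

E1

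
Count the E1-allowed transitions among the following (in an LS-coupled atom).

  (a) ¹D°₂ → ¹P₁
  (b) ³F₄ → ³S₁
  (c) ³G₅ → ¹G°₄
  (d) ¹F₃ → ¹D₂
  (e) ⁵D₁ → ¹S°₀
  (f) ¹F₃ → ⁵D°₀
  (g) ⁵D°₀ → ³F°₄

1

(a) allowed
(b) forbidden (parity, ΔL, ΔJ fail)
(c) forbidden (ΔS fails)
(d) forbidden (parity fails)
(e) forbidden (ΔS, ΔL fail)
(f) forbidden (ΔS, ΔJ fail)
(g) forbidden (parity, ΔS, ΔJ fail)
Total allowed: 1 of 7.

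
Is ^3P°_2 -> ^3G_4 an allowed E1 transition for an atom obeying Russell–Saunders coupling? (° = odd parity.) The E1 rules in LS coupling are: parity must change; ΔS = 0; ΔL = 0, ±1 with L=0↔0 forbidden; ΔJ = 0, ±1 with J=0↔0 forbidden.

forbidden

Initial level: S=1, L=1, J=2, parity odd. Final level: S=1, L=4, J=4, parity even.
Parity must change: odd → even — ok.
ΔS = 0: S: 1 → 1 — ok.
ΔL = 0, ±1 (not L=0↔0): L: 1 → 4, ΔL = +3 — fails.
ΔJ = 0, ±1 (not J=0↔0): J: 2 → 4, ΔJ = +2 — fails.
Rule(s) violated: ΔL, ΔJ.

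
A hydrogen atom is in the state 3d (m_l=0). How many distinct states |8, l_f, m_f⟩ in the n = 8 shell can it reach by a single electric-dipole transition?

E1 requires Δl = ±1, so l_f ∈ {1, 3}; with 0 ≤ l_f ≤ n_f−1 = 7, the allowed l_f values are {1, 3}.
For l_f = 1: m_f ∈ {m_i−1, m_i, m_i+1} ∩ [−1, 1] = {-1, 0, 1} → 3 states.
For l_f = 3: m_f ∈ {m_i−1, m_i, m_i+1} ∩ [−3, 3] = {-1, 0, 1} → 3 states.
Total: 6.

6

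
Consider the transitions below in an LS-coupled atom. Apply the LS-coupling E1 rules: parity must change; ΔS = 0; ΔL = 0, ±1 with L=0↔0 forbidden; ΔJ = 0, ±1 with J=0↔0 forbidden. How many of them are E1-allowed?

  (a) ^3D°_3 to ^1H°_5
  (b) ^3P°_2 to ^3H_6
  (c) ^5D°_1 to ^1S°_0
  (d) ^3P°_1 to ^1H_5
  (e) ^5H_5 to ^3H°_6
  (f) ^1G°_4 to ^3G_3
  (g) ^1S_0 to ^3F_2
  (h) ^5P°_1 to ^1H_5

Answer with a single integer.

0

(a) forbidden (parity, ΔS, ΔL, ΔJ fail)
(b) forbidden (ΔL, ΔJ fail)
(c) forbidden (parity, ΔS, ΔL fail)
(d) forbidden (ΔS, ΔL, ΔJ fail)
(e) forbidden (ΔS fails)
(f) forbidden (ΔS fails)
(g) forbidden (parity, ΔS, ΔL, ΔJ fail)
(h) forbidden (ΔS, ΔL, ΔJ fail)
Total allowed: 0 of 8.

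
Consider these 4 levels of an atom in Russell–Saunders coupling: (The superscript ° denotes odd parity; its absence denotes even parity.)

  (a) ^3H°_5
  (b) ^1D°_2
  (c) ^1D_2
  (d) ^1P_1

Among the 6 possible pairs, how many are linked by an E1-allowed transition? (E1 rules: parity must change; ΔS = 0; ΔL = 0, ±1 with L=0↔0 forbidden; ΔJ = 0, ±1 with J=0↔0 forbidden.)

2

(a)–(b): forbidden (parity, ΔS, ΔL, ΔJ).
(a)–(c): forbidden (ΔS, ΔL, ΔJ).
(a)–(d): forbidden (ΔS, ΔL, ΔJ).
(b)–(c): allowed.
(b)–(d): allowed.
(c)–(d): forbidden (parity).
Allowed pairs: 2 of 6.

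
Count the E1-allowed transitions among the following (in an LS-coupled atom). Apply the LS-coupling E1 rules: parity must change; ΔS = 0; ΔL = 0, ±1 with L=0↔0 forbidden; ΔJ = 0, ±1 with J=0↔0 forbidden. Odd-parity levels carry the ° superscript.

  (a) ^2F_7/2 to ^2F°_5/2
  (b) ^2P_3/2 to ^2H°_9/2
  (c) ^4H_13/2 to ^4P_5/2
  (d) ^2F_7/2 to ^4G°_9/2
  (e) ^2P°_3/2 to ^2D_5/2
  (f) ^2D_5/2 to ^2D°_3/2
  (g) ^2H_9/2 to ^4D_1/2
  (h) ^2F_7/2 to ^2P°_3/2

(a) allowed
(b) forbidden (ΔL, ΔJ fail)
(c) forbidden (parity, ΔL, ΔJ fail)
(d) forbidden (ΔS fails)
(e) allowed
(f) allowed
(g) forbidden (parity, ΔS, ΔL, ΔJ fail)
(h) forbidden (ΔL, ΔJ fail)
Total allowed: 3 of 8.

3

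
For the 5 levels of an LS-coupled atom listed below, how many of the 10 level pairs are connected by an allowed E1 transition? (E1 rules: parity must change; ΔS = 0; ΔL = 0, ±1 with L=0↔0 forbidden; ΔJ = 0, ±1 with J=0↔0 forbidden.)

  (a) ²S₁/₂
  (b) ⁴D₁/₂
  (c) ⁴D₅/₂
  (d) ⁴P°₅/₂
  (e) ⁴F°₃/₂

(a)–(b): forbidden (parity, ΔS, ΔL).
(a)–(c): forbidden (parity, ΔS, ΔL, ΔJ).
(a)–(d): forbidden (ΔS, ΔJ).
(a)–(e): forbidden (ΔS, ΔL).
(b)–(c): forbidden (parity, ΔJ).
(b)–(d): forbidden (ΔJ).
(b)–(e): allowed.
(c)–(d): allowed.
(c)–(e): allowed.
(d)–(e): forbidden (parity, ΔL).
Allowed pairs: 3 of 10.

3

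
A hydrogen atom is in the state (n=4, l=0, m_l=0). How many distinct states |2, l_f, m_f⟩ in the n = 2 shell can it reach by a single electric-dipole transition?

E1 requires Δl = ±1, so l_f ∈ {-1, 1}; with 0 ≤ l_f ≤ n_f−1 = 1, the allowed l_f values are {1}.
For l_f = 1: m_f ∈ {m_i−1, m_i, m_i+1} ∩ [−1, 1] = {-1, 0, 1} → 3 states.
Total: 3.

3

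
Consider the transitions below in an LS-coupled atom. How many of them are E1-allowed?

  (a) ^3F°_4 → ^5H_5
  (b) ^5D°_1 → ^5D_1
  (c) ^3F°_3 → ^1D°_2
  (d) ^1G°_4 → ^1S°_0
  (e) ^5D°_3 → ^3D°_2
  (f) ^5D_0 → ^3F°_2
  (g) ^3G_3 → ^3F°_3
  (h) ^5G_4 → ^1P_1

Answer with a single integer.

2

(a) forbidden (ΔS, ΔL fail)
(b) allowed
(c) forbidden (parity, ΔS fail)
(d) forbidden (parity, ΔL, ΔJ fail)
(e) forbidden (parity, ΔS fail)
(f) forbidden (ΔS, ΔJ fail)
(g) allowed
(h) forbidden (parity, ΔS, ΔL, ΔJ fail)
Total allowed: 2 of 8.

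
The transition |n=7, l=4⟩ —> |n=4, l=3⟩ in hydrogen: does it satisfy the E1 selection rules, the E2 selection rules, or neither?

E1

Δl = 3 − 4 = -1; l_i + l_f = 7.
E1 (Δl = ±1): satisfied.
E2 (Δl = 0,±2, l_i+l_f ≥ 2): not satisfied.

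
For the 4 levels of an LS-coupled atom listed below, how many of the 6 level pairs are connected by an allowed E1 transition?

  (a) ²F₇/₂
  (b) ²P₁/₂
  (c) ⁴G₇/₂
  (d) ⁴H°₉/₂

(a)–(b): forbidden (parity, ΔL, ΔJ).
(a)–(c): forbidden (parity, ΔS).
(a)–(d): forbidden (ΔS, ΔL).
(b)–(c): forbidden (parity, ΔS, ΔL, ΔJ).
(b)–(d): forbidden (ΔS, ΔL, ΔJ).
(c)–(d): allowed.
Allowed pairs: 1 of 6.

1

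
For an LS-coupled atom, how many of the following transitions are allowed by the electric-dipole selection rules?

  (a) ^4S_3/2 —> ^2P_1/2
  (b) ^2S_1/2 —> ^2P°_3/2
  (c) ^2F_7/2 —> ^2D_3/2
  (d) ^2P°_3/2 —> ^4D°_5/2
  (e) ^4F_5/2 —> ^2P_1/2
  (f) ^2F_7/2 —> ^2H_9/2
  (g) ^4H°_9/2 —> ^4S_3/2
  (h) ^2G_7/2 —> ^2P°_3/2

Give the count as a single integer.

(a) forbidden (parity, ΔS fail)
(b) allowed
(c) forbidden (parity, ΔJ fail)
(d) forbidden (parity, ΔS fail)
(e) forbidden (parity, ΔS, ΔL, ΔJ fail)
(f) forbidden (parity, ΔL fail)
(g) forbidden (ΔL, ΔJ fail)
(h) forbidden (ΔL, ΔJ fail)
Total allowed: 1 of 8.

1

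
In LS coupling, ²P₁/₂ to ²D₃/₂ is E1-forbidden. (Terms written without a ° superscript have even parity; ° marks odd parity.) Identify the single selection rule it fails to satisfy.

Initial level: S=1/2, L=1, J=1/2, parity even. Final level: S=1/2, L=2, J=3/2, parity even.
ΔJ = 0, ±1 (not J=0↔0): J: 1/2 → 3/2, ΔJ = +1 — passes.
Parity must change: even → even — fails.
ΔS = 0: S: 1/2 → 1/2 — passes.
ΔL = 0, ±1 (not L=0↔0): L: 1 → 2, ΔL = +1 — passes.

parity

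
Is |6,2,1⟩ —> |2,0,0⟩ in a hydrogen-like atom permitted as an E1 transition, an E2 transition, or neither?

E2

Δl = 0 − 2 = -2; l_i + l_f = 2.
Δm_l = -1.
E1 (Δl = ±1, |Δm_l| ≤ 1): not satisfied.
E2 (Δl = 0,±2, l_i+l_f ≥ 2, |Δm_l| ≤ 2): satisfied.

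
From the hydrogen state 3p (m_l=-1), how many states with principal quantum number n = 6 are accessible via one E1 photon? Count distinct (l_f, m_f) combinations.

4

E1 requires Δl = ±1, so l_f ∈ {0, 2}; with 0 ≤ l_f ≤ n_f−1 = 5, the allowed l_f values are {0, 2}.
For l_f = 0: m_f ∈ {m_i−1, m_i, m_i+1} ∩ [−0, 0] = {0} → 1 state.
For l_f = 2: m_f ∈ {m_i−1, m_i, m_i+1} ∩ [−2, 2] = {-2, -1, 0} → 3 states.
Total: 4.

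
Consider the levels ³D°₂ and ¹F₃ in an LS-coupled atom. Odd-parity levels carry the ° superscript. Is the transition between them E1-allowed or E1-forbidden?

forbidden

ΔS = 0: S: 1 → 0 — fails.
ΔL = 0, ±1 (not L=0↔0): L: 2 → 3, ΔL = +1 — passes.
ΔJ = 0, ±1 (not J=0↔0): J: 2 → 3, ΔJ = +1 — passes.
Parity must change: odd → even — passes.
Rule(s) violated: ΔS.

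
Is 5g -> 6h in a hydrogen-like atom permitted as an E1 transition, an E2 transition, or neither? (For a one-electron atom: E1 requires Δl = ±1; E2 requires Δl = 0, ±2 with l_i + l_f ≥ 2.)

E1

Δl = 5 − 4 = +1; l_i + l_f = 9.
E1 (Δl = ±1): satisfied.
E2 (Δl = 0,±2, l_i+l_f ≥ 2): not satisfied.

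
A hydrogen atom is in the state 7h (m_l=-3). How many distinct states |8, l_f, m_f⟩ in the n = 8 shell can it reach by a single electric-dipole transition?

E1 requires Δl = ±1, so l_f ∈ {4, 6}; with 0 ≤ l_f ≤ n_f−1 = 7, the allowed l_f values are {4, 6}.
For l_f = 4: m_f ∈ {m_i−1, m_i, m_i+1} ∩ [−4, 4] = {-4, -3, -2} → 3 states.
For l_f = 6: m_f ∈ {m_i−1, m_i, m_i+1} ∩ [−6, 6] = {-4, -3, -2} → 3 states.
Total: 6.

6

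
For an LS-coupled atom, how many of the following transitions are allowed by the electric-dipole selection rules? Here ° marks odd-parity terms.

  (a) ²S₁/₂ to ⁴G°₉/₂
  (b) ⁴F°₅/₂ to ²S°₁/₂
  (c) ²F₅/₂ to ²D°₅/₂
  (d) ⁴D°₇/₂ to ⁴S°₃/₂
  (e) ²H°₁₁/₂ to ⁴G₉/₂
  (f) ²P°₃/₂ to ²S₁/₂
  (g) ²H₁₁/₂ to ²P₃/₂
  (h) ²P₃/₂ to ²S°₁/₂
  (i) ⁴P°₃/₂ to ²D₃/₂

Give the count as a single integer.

3

(a) forbidden (ΔS, ΔL, ΔJ fail)
(b) forbidden (parity, ΔS, ΔL, ΔJ fail)
(c) allowed
(d) forbidden (parity, ΔL, ΔJ fail)
(e) forbidden (ΔS fails)
(f) allowed
(g) forbidden (parity, ΔL, ΔJ fail)
(h) allowed
(i) forbidden (ΔS fails)
Total allowed: 3 of 9.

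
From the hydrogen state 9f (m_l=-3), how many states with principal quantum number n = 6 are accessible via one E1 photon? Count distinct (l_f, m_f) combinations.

4

E1 requires Δl = ±1, so l_f ∈ {2, 4}; with 0 ≤ l_f ≤ n_f−1 = 5, the allowed l_f values are {2, 4}.
For l_f = 2: m_f ∈ {m_i−1, m_i, m_i+1} ∩ [−2, 2] = {-2} → 1 state.
For l_f = 4: m_f ∈ {m_i−1, m_i, m_i+1} ∩ [−4, 4] = {-4, -3, -2} → 3 states.
Total: 4.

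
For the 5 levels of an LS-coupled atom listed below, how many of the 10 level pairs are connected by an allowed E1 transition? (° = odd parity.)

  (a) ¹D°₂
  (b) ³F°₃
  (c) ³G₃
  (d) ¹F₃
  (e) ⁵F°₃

(a)–(b): forbidden (parity, ΔS).
(a)–(c): forbidden (ΔS, ΔL).
(a)–(d): allowed.
(a)–(e): forbidden (parity, ΔS).
(b)–(c): allowed.
(b)–(d): forbidden (ΔS).
(b)–(e): forbidden (parity, ΔS).
(c)–(d): forbidden (parity, ΔS).
(c)–(e): forbidden (ΔS).
(d)–(e): forbidden (ΔS).
Allowed pairs: 2 of 10.

2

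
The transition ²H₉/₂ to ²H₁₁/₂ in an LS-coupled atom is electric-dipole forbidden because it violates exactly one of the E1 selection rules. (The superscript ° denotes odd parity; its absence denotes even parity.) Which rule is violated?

parity

Reading off the term symbols: S 1/2→1/2, L 5→5, J 9/2→11/2, parity even→even.
Parity must change: even → even — fails.
ΔS = 0: S: 1/2 → 1/2 — ok.
ΔL = 0, ±1 (not L=0↔0): L: 5 → 5, ΔL = +0 — ok.
ΔJ = 0, ±1 (not J=0↔0): J: 9/2 → 11/2, ΔJ = +1 — ok.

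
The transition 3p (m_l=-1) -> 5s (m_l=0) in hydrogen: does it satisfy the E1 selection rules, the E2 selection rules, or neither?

E1

Δl = 0 − 1 = -1; l_i + l_f = 1.
Δm_l = +1.
E1 (Δl = ±1, |Δm_l| ≤ 1): satisfied.
E2 (Δl = 0,±2, l_i+l_f ≥ 2, |Δm_l| ≤ 2): not satisfied.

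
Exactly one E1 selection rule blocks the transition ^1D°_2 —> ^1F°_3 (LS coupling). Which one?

parity

Reading off the term symbols: S 0→0, L 2→3, J 2→3, parity odd→odd.
Parity must change: odd → odd — fails.
ΔL = 0, ±1 (not L=0↔0): L: 2 → 3, ΔL = +1 — passes.
ΔS = 0: S: 0 → 0 — passes.
ΔJ = 0, ±1 (not J=0↔0): J: 2 → 3, ΔJ = +1 — passes.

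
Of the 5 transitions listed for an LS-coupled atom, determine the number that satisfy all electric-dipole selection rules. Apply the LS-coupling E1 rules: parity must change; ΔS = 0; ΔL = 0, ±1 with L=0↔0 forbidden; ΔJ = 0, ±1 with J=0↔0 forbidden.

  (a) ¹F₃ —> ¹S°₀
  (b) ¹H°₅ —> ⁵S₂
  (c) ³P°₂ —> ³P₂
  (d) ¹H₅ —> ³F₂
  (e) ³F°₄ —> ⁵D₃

1

(a) forbidden (ΔL, ΔJ fail)
(b) forbidden (ΔS, ΔL, ΔJ fail)
(c) allowed
(d) forbidden (parity, ΔS, ΔL, ΔJ fail)
(e) forbidden (ΔS fails)
Total allowed: 1 of 5.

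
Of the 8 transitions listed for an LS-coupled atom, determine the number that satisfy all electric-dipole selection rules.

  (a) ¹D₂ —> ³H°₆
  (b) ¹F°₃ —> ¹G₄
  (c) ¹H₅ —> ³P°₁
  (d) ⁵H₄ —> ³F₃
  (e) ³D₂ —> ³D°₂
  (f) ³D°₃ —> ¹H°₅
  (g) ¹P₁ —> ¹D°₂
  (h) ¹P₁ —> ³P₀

(a) forbidden (ΔS, ΔL, ΔJ fail)
(b) allowed
(c) forbidden (ΔS, ΔL, ΔJ fail)
(d) forbidden (parity, ΔS, ΔL fail)
(e) allowed
(f) forbidden (parity, ΔS, ΔL, ΔJ fail)
(g) allowed
(h) forbidden (parity, ΔS fail)
Total allowed: 3 of 8.

3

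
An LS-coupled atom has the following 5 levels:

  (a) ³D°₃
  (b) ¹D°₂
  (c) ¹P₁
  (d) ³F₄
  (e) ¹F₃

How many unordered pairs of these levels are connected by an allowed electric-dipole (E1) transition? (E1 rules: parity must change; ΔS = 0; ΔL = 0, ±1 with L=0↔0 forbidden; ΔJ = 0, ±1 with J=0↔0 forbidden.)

3

(a)–(b): forbidden (parity, ΔS).
(a)–(c): forbidden (ΔS, ΔJ).
(a)–(d): allowed.
(a)–(e): forbidden (ΔS).
(b)–(c): allowed.
(b)–(d): forbidden (ΔS, ΔJ).
(b)–(e): allowed.
(c)–(d): forbidden (parity, ΔS, ΔL, ΔJ).
(c)–(e): forbidden (parity, ΔL, ΔJ).
(d)–(e): forbidden (parity, ΔS).
Allowed pairs: 3 of 10.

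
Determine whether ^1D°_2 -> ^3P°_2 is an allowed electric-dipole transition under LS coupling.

Initial level: S=0, L=2, J=2, parity odd. Final level: S=1, L=1, J=2, parity odd.
ΔL = 0, ±1 (not L=0↔0): L: 2 → 1, ΔL = -1 — ok.
Parity must change: odd → odd — fails.
ΔJ = 0, ±1 (not J=0↔0): J: 2 → 2, ΔJ = +0 — ok.
ΔS = 0: S: 0 → 1 — fails.
Rule(s) violated: parity, ΔS.

forbidden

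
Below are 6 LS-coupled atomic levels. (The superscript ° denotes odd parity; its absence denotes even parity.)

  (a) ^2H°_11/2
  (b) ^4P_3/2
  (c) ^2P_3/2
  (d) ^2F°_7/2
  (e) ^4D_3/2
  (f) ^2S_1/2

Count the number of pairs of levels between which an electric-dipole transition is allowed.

(a)–(b): forbidden (ΔS, ΔL, ΔJ).
(a)–(c): forbidden (ΔL, ΔJ).
(a)–(d): forbidden (parity, ΔL, ΔJ).
(a)–(e): forbidden (ΔS, ΔL, ΔJ).
(a)–(f): forbidden (ΔL, ΔJ).
(b)–(c): forbidden (parity, ΔS).
(b)–(d): forbidden (ΔS, ΔL, ΔJ).
(b)–(e): forbidden (parity).
(b)–(f): forbidden (parity, ΔS).
(c)–(d): forbidden (ΔL, ΔJ).
(c)–(e): forbidden (parity, ΔS).
(c)–(f): forbidden (parity).
(d)–(e): forbidden (ΔS, ΔJ).
(d)–(f): forbidden (ΔL, ΔJ).
(e)–(f): forbidden (parity, ΔS, ΔL).
Allowed pairs: 0 of 15.

0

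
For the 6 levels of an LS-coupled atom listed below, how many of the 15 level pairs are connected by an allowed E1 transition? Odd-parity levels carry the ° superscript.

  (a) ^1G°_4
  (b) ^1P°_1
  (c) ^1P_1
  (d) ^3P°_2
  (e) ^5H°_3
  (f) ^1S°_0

(a)–(b): forbidden (parity, ΔL, ΔJ).
(a)–(c): forbidden (ΔL, ΔJ).
(a)–(d): forbidden (parity, ΔS, ΔL, ΔJ).
(a)–(e): forbidden (parity, ΔS).
(a)–(f): forbidden (parity, ΔL, ΔJ).
(b)–(c): allowed.
(b)–(d): forbidden (parity, ΔS).
(b)–(e): forbidden (parity, ΔS, ΔL, ΔJ).
(b)–(f): forbidden (parity).
(c)–(d): forbidden (ΔS).
(c)–(e): forbidden (ΔS, ΔL, ΔJ).
(c)–(f): allowed.
(d)–(e): forbidden (parity, ΔS, ΔL).
(d)–(f): forbidden (parity, ΔS, ΔJ).
(e)–(f): forbidden (parity, ΔS, ΔL, ΔJ).
Allowed pairs: 2 of 15.

2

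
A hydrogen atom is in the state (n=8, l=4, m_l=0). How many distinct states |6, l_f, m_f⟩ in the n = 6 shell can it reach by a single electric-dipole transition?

6

E1 requires Δl = ±1, so l_f ∈ {3, 5}; with 0 ≤ l_f ≤ n_f−1 = 5, the allowed l_f values are {3, 5}.
For l_f = 3: m_f ∈ {m_i−1, m_i, m_i+1} ∩ [−3, 3] = {-1, 0, 1} → 3 states.
For l_f = 5: m_f ∈ {m_i−1, m_i, m_i+1} ∩ [−5, 5] = {-1, 0, 1} → 3 states.
Total: 6.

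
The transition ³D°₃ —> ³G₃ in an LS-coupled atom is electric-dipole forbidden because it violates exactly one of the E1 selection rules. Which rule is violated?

Parity must change: odd → even — ok.
ΔS = 0: S: 1 → 1 — ok.
ΔL = 0, ±1 (not L=0↔0): L: 2 → 4, ΔL = +2 — fails.
ΔJ = 0, ±1 (not J=0↔0): J: 3 → 3, ΔJ = +0 — ok.

the ΔL = 0, ±1 rule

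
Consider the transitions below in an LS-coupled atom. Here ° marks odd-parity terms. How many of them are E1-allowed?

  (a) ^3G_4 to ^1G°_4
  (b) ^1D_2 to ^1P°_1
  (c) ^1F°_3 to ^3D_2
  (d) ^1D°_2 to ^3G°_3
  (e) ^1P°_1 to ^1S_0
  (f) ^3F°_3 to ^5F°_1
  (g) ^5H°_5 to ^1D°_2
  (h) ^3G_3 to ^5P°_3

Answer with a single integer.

2

(a) forbidden (ΔS fails)
(b) allowed
(c) forbidden (ΔS fails)
(d) forbidden (parity, ΔS, ΔL fail)
(e) allowed
(f) forbidden (parity, ΔS, ΔJ fail)
(g) forbidden (parity, ΔS, ΔL, ΔJ fail)
(h) forbidden (ΔS, ΔL fail)
Total allowed: 2 of 8.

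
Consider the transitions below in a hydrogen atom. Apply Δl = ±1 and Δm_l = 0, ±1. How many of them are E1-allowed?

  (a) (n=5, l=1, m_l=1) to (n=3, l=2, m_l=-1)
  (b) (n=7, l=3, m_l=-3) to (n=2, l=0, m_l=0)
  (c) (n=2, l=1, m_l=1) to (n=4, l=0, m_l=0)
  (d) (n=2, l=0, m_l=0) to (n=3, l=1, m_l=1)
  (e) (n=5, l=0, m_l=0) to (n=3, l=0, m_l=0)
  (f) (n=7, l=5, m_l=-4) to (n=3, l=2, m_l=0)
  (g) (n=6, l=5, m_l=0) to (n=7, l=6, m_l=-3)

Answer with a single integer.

(a) forbidden — Δm_l = -2 (E1 requires Δm_l = 0, ±1)
(b) forbidden — Δl = -3 (E1 requires Δl = ±1); Δm_l = +3 (E1 requires Δm_l = 0, ±1)
(c) allowed
(d) allowed
(e) forbidden — Δl = +0 (E1 requires Δl = ±1)
(f) forbidden — Δl = -3 (E1 requires Δl = ±1); Δm_l = +4 (E1 requires Δm_l = 0, ±1)
(g) forbidden — Δm_l = -3 (E1 requires Δm_l = 0, ±1)
Total allowed: 2 of 7.

2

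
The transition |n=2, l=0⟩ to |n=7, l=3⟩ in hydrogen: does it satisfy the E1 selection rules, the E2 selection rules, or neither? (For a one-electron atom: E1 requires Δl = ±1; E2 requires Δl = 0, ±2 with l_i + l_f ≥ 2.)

neither

Δl = 3 − 0 = +3; l_i + l_f = 3.
E1 (Δl = ±1): not satisfied.
E2 (Δl = 0,±2, l_i+l_f ≥ 2): not satisfied.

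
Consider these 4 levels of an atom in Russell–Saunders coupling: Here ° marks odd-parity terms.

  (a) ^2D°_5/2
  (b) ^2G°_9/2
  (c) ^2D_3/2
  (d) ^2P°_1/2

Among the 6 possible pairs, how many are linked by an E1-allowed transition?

2

(a)–(b): forbidden (parity, ΔL, ΔJ).
(a)–(c): allowed.
(a)–(d): forbidden (parity, ΔJ).
(b)–(c): forbidden (ΔL, ΔJ).
(b)–(d): forbidden (parity, ΔL, ΔJ).
(c)–(d): allowed.
Allowed pairs: 2 of 6.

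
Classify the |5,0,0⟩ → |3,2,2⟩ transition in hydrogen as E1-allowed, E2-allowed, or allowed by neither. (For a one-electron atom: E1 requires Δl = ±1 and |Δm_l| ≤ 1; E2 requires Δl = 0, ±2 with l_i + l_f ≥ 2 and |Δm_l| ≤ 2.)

E2

Δl = 2 − 0 = +2; l_i + l_f = 2.
Δm_l = +2.
E1 (Δl = ±1, |Δm_l| ≤ 1): not satisfied.
E2 (Δl = 0,±2, l_i+l_f ≥ 2, |Δm_l| ≤ 2): satisfied.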